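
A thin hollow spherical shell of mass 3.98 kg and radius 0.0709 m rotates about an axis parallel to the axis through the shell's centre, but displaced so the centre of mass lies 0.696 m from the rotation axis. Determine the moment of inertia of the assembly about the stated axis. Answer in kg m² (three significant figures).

I_cm = (2/3)MR² = (2/3)(3.98)(0.0709)² = 0.013338 kg m²; centre at d = 0.696 m, so the parallel axis theorem gives I = 0.013338 + (3.98)(0.696)² = 1.9413 kg m².

1.94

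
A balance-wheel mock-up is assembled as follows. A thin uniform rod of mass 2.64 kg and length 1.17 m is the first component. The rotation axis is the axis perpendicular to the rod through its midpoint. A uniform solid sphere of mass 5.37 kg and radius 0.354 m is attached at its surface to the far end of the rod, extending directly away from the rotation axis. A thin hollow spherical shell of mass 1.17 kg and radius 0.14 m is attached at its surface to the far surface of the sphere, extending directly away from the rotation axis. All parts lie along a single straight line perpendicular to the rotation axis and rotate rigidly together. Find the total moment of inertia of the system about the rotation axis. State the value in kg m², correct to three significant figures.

Thin rod: I_cm = (1/12)ML² = (1/12)(2.64)(1.17)² = 0.30116 kg m²; axis through the centre, so I = 0.30116 kg m².
Solid sphere: I_cm = (2/5)MR² = (2/5)(5.37)(0.354)² = 0.26918 kg m²; centre at d = 0.585 + 0.354 = 0.939 m, so the parallel axis theorem gives I = 0.26918 + (5.37)(0.939)² = 5.004 kg m².
Spherical shell: I_cm = (2/3)MR² = (2/3)(1.17)(0.14)² = 0.015288 kg m²; centre at d = 0.585 + 0.354 + 0.354 + 0.14 = 1.433 m, so the parallel axis theorem gives I = 0.015288 + (1.17)(1.433)² = 2.4179 kg m².
Total I = 0.30116 + 5.004 + 2.4179 = 7.723 kg m².

7.72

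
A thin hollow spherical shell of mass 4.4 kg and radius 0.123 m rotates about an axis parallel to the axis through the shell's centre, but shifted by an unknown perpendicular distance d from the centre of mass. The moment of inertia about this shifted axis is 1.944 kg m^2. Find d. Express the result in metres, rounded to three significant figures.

0.657

About the centre-of-mass axis, I_cm = (2/3)MR² = (2/3)(4.4)(0.123)² = 0.044378 kg m^2.
Parallel axis theorem: I = I_cm + Md², so Md² = 1.944 − 0.044378 = 1.8996 kg m^2.
d = √(1.8996 / 4.4) = 0.65706 m.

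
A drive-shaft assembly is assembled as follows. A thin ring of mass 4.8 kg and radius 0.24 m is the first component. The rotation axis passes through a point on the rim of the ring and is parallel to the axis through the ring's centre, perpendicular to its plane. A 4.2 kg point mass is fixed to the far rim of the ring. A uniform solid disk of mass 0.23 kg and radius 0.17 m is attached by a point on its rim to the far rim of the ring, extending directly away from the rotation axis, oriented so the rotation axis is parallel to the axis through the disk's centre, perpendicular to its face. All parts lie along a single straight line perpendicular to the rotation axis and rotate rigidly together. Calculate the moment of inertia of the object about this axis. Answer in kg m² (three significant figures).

Thin ring: I_cm = MR² = (4.8)(0.24)² = 0.27648 kg m²; centre at d = 0.24 m, so I = I_cm + Md² gives I = 0.27648 + (4.8)(0.24)² = 0.55296 kg m².
Point mass: I_cm = 0; centre at d = 0.24 + 0.24 = 0.48 m, so I = I_cm + Md² gives I = 0 + (4.2)(0.48)² = 0.96768 kg m².
Solid disk: I_cm = (1/2)MR² = (1/2)(0.23)(0.17)² = 0.0033235 kg m²; centre at d = 0.24 + 0.24 + 0.17 = 0.65 m, so I = I_cm + Md² gives I = 0.0033235 + (0.23)(0.65)² = 0.1005 kg m².
Total I = 0.55296 + 0.96768 + 0.1005 = 1.6211 kg m².

1.62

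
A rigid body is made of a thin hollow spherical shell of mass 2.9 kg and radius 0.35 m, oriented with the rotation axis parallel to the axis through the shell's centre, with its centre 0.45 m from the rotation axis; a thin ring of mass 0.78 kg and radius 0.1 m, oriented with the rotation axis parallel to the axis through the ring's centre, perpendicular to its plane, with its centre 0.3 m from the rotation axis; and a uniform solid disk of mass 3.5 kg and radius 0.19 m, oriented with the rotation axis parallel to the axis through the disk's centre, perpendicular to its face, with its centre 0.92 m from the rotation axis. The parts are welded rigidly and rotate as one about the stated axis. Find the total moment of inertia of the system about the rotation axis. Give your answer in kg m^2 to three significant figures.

3.93

Spherical shell: I_cm = (2/3)MR² = (2/3)(2.9)(0.35)² = 0.23683 kg m^2; centre at d = 0.45 m, so I = I_cm + Md² gives I = 0.23683 + (2.9)(0.45)² = 0.82408 kg m^2.
Thin ring: I_cm = MR² = (0.78)(0.1)² = 0.0078 kg m^2; centre at d = 0.3 m, so I = I_cm + Md² gives I = 0.0078 + (0.78)(0.3)² = 0.078 kg m^2.
Solid disk: I_cm = (1/2)MR² = (1/2)(3.5)(0.19)² = 0.063175 kg m^2; centre at d = 0.92 m, so I = I_cm + Md² gives I = 0.063175 + (3.5)(0.92)² = 3.0256 kg m^2.
Total I = 0.82408 + 0.078 + 3.0256 = 3.9277 kg m^2.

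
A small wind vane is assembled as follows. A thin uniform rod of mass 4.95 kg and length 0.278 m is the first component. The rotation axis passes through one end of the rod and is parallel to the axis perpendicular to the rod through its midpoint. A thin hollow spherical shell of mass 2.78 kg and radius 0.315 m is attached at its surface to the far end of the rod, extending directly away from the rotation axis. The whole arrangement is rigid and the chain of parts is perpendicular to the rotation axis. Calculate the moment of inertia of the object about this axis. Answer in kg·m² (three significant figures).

1.29

Thin rod: I_cm = (1/12)ML² = (1/12)(4.95)(0.278)² = 0.03188 kg·m²; centre at d = 0.139 m, so I = I_cm + Md² gives I = 0.03188 + (4.95)(0.139)² = 0.12752 kg·m².
Spherical shell: I_cm = (2/3)MR² = (2/3)(2.78)(0.315)² = 0.1839 kg·m²; centre at d = 0.139 + 0.139 + 0.315 = 0.593 m, so I = I_cm + Md² gives I = 0.1839 + (2.78)(0.593)² = 1.1615 kg·m².
Total I = 0.12752 + 1.1615 = 1.289 kg·m².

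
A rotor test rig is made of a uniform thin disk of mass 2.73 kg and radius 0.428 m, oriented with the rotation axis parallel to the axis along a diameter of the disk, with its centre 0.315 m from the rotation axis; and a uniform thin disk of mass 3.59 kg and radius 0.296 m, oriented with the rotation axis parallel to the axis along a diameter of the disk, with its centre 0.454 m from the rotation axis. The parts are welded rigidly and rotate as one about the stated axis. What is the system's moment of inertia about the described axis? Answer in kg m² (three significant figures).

1.21

Thin disk: I_cm = (1/4)MR² = (1/4)(2.73)(0.428)² = 0.12502 kg m²; centre at d = 0.315 m, so the parallel axis theorem gives I = 0.12502 + (2.73)(0.315)² = 0.39591 kg m².
Thin disk: I_cm = (1/4)MR² = (1/4)(3.59)(0.296)² = 0.078635 kg m²; centre at d = 0.454 m, so the parallel axis theorem gives I = 0.078635 + (3.59)(0.454)² = 0.81859 kg m².
Total I = 0.39591 + 0.81859 = 1.2145 kg m².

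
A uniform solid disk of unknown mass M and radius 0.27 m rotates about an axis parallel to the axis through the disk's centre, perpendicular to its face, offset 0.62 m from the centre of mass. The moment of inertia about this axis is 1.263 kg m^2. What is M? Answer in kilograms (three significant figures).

I = I_cm + Md² = (1/2)MR² + Md² = M·[0.5·(0.27)² + (0.62)²] = M·0.42085.
So M = 1.263 / 0.42085 = 3.0011 kg.

3.00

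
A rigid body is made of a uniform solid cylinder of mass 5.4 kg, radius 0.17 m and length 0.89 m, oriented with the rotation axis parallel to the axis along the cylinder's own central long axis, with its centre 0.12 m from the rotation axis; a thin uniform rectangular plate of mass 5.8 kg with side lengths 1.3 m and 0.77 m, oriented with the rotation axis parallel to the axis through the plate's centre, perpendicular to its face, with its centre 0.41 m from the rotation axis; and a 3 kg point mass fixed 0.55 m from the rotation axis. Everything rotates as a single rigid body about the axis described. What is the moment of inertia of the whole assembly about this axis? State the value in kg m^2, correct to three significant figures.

Solid cylinder: I_cm = (1/2)MR² = (1/2)(5.4)(0.17)² = 0.07803 kg m^2; centre at d = 0.12 m, so the parallel axis theorem gives I = 0.07803 + (5.4)(0.12)² = 0.15579 kg m^2.
Rectangular plate: I_cm = (1/12)M(a²+b²) = (1/12)(5.8)[(1.3)² + (0.77)²] = 1.1034 kg m^2; centre at d = 0.41 m, so the parallel axis theorem gives I = 1.1034 + (5.8)(0.41)² = 2.0784 kg m^2.
Point mass: I_cm = 0; centre at d = 0.55 m, so the parallel axis theorem gives I = 0 + (3)(0.55)² = 0.9075 kg m^2.
Total I = 0.15579 + 2.0784 + 0.9075 = 3.1417 kg m^2.

3.14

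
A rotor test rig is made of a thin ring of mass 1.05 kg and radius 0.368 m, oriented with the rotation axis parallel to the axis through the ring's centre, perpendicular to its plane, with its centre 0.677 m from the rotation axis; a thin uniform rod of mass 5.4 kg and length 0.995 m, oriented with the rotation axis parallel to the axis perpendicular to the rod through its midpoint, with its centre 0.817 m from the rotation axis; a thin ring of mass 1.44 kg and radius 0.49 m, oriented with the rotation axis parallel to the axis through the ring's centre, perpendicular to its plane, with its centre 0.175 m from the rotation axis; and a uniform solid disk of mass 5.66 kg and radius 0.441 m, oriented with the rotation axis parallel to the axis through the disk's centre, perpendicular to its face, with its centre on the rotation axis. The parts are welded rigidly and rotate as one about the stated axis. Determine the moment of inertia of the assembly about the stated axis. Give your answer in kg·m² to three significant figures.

5.61

Thin ring: I_cm = MR² = (1.05)(0.368)² = 0.1422 kg·m²; centre at d = 0.677 m, so I = I_cm + Md² gives I = 0.1422 + (1.05)(0.677)² = 0.62344 kg·m².
Thin rod: I_cm = (1/12)ML² = (1/12)(5.4)(0.995)² = 0.44551 kg·m²; centre at d = 0.817 m, so I = I_cm + Md² gives I = 0.44551 + (5.4)(0.817)² = 4.05 kg·m².
Thin ring: I_cm = MR² = (1.44)(0.49)² = 0.34574 kg·m²; centre at d = 0.175 m, so I = I_cm + Md² gives I = 0.34574 + (1.44)(0.175)² = 0.38984 kg·m².
Solid disk: I_cm = (1/2)MR² = (1/2)(5.66)(0.441)² = 0.55038 kg·m²; axis through the centre, so I = 0.55038 kg·m².
Total I = 0.62344 + 4.05 + 0.38984 + 0.55038 = 5.6136 kg·m².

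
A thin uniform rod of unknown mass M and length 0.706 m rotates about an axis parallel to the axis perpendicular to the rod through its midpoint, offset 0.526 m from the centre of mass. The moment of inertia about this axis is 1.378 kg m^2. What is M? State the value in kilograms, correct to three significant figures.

4.33

I = I_cm + Md² = (1/12)ML² + Md² = M·[0.0833333·(0.706)² + (0.526)²] = M·0.31821.
So M = 1.378 / 0.31821 = 4.3304 kg.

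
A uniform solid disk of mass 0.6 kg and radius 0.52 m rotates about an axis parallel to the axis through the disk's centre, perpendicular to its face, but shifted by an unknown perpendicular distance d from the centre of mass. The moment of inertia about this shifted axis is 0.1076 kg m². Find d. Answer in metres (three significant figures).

0.210

About the centre-of-mass axis, I_cm = (1/2)MR² = (1/2)(0.6)(0.52)² = 0.08112 kg m².
Parallel axis theorem: I = I_cm + Md², so Md² = 0.1076 − 0.08112 = 0.02648 kg m².
d = √(0.02648 / 0.6) = 0.21008 m.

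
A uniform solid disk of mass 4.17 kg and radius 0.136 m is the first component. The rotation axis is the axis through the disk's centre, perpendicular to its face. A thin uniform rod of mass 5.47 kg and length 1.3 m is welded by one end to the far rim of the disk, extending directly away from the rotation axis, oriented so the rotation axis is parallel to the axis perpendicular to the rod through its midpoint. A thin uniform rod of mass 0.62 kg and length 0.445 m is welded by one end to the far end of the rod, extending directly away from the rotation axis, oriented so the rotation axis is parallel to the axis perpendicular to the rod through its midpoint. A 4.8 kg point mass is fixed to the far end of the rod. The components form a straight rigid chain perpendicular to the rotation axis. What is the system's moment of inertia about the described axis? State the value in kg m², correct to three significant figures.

Solid disk: I_cm = (1/2)MR² = (1/2)(4.17)(0.136)² = 0.038564 kg m²; axis through the centre, so I = 0.038564 kg m².
Thin rod: I_cm = (1/12)ML² = (1/12)(5.47)(1.3)² = 0.77036 kg m²; centre at d = 0.136 + 0.65 = 0.786 m, so the parallel axis theorem gives I = 0.77036 + (5.47)(0.786)² = 4.1497 kg m².
Thin rod: I_cm = (1/12)ML² = (1/12)(0.62)(0.445)² = 0.010231 kg m²; centre at d = 0.136 + 0.65 + 0.65 + 0.2225 = 1.6585 m, so the parallel axis theorem gives I = 0.010231 + (0.62)(1.6585)² = 1.7156 kg m².
Point mass: I_cm = 0; centre at d = 0.136 + 0.65 + 0.65 + 0.2225 + 0.2225 = 1.881 m, so the parallel axis theorem gives I = 0 + (4.8)(1.881)² = 16.983 kg m².
Total I = 0.038564 + 4.1497 + 1.7156 + 16.983 = 22.887 kg m².

22.9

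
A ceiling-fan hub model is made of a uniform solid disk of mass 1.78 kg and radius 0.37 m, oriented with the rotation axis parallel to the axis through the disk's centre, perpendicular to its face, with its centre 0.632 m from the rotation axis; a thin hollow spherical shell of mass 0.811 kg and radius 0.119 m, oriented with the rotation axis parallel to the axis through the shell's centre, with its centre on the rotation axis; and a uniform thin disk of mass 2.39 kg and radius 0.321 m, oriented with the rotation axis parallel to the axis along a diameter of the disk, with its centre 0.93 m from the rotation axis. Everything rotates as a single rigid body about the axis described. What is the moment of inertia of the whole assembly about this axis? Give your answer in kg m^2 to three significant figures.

2.97

Solid disk: I_cm = (1/2)MR² = (1/2)(1.78)(0.37)² = 0.12184 kg m^2; centre at d = 0.632 m, so the parallel axis theorem gives I = 0.12184 + (1.78)(0.632)² = 0.83282 kg m^2.
Spherical shell: I_cm = (2/3)MR² = (2/3)(0.811)(0.119)² = 0.0076564 kg m^2; axis through the centre, so I = 0.0076564 kg m^2.
Thin disk: I_cm = (1/4)MR² = (1/4)(2.39)(0.321)² = 0.061567 kg m^2; centre at d = 0.93 m, so the parallel axis theorem gives I = 0.061567 + (2.39)(0.93)² = 2.1287 kg m^2.
Total I = 0.83282 + 0.0076564 + 2.1287 = 2.9692 kg m^2.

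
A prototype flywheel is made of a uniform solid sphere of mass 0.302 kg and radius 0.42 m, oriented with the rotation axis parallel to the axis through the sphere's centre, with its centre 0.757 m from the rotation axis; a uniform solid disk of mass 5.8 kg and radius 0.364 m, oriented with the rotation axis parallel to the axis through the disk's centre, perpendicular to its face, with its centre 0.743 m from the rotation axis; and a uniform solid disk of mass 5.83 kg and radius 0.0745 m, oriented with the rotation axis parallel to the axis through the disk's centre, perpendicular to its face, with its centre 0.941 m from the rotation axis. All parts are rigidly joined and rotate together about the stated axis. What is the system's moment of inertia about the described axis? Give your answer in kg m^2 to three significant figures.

Solid sphere: I_cm = (2/5)MR² = (2/5)(0.302)(0.42)² = 0.021309 kg m^2; centre at d = 0.757 m, so I = I_cm + Md² gives I = 0.021309 + (0.302)(0.757)² = 0.19437 kg m^2.
Solid disk: I_cm = (1/2)MR² = (1/2)(5.8)(0.364)² = 0.38424 kg m^2; centre at d = 0.743 m, so I = I_cm + Md² gives I = 0.38424 + (5.8)(0.743)² = 3.5861 kg m^2.
Solid disk: I_cm = (1/2)MR² = (1/2)(5.83)(0.0745)² = 0.016179 kg m^2; centre at d = 0.941 m, so I = I_cm + Md² gives I = 0.016179 + (5.83)(0.941)² = 5.1785 kg m^2.
Total I = 0.19437 + 3.5861 + 5.1785 = 8.959 kg m^2.

8.96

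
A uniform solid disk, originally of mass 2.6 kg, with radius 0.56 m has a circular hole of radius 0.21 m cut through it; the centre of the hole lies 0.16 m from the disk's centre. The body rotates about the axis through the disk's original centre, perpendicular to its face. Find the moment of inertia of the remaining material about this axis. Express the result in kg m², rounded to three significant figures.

Unpierced body about its centre: I₀ = (1/2)MR² = (1/2)(2.6)(0.56)² = 0.40768 kg m².
The removed disk has mass m = M·(r/R)² = (2.6)(0.21/0.56)² = 0.36562 kg (same uniform areal density).
Its moment of inertia about the rotation axis (parallel-axis theorem): I_hole = (1/2)mr² + md² = (1/2)(0.36562)(0.21)² + (0.36562)(0.16)² = 0.017422 kg m².
Treating the hole as negative mass, I = I₀ − I_hole = 0.40768 − 0.017422 = 0.39026 kg m².

0.390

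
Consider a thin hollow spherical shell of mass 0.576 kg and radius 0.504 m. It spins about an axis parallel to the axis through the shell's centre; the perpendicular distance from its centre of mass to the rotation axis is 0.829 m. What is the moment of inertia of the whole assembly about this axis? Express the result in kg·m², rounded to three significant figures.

0.493

I_cm = (2/3)MR² = (2/3)(0.576)(0.504)² = 0.097542 kg·m²; centre at d = 0.829 m, so the parallel axis theorem gives I = 0.097542 + (0.576)(0.829)² = 0.49339 kg·m².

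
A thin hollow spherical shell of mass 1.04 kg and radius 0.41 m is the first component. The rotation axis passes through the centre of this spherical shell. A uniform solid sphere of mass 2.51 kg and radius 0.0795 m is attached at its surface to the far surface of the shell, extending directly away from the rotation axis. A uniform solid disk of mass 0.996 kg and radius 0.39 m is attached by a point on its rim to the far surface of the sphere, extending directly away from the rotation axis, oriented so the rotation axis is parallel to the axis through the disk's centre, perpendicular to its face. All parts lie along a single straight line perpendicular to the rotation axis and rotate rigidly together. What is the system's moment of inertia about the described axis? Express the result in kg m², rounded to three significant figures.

1.72

Spherical shell: I_cm = (2/3)MR² = (2/3)(1.04)(0.41)² = 0.11655 kg m²; axis through the centre, so I = 0.11655 kg m².
Solid sphere: I_cm = (2/5)MR² = (2/5)(2.51)(0.0795)² = 0.0063455 kg m²; centre at d = 0.41 + 0.0795 = 0.4895 m, so the parallel axis theorem gives I = 0.0063455 + (2.51)(0.4895)² = 0.60777 kg m².
Solid disk: I_cm = (1/2)MR² = (1/2)(0.996)(0.39)² = 0.075746 kg m²; centre at d = 0.41 + 0.0795 + 0.0795 + 0.39 = 0.959 m, so the parallel axis theorem gives I = 0.075746 + (0.996)(0.959)² = 0.99175 kg m².
Total I = 0.11655 + 0.60777 + 0.99175 = 1.7161 kg m².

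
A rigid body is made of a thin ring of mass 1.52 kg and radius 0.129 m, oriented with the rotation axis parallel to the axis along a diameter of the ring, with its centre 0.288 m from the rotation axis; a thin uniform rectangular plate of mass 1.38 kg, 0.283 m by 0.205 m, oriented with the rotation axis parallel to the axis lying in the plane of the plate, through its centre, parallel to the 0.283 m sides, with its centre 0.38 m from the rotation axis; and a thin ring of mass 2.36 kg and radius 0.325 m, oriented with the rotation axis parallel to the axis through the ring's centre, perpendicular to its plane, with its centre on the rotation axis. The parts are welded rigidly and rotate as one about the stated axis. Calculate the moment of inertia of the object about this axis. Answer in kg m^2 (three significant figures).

0.592

Thin ring: I_cm = (1/2)MR² = (1/2)(1.52)(0.129)² = 0.012647 kg m^2; centre at d = 0.288 m, so I = I_cm + Md² gives I = 0.012647 + (1.52)(0.288)² = 0.13872 kg m^2.
Rectangular plate: I_cm = (1/12)Mb² = (1/12)(1.38)(0.205)² = 0.0048329 kg m^2; centre at d = 0.38 m, so I = I_cm + Md² gives I = 0.0048329 + (1.38)(0.38)² = 0.2041 kg m^2.
Thin ring: I_cm = MR² = (2.36)(0.325)² = 0.24928 kg m^2; axis through the centre, so I = 0.24928 kg m^2.
Total I = 0.13872 + 0.2041 + 0.24928 = 0.5921 kg m^2.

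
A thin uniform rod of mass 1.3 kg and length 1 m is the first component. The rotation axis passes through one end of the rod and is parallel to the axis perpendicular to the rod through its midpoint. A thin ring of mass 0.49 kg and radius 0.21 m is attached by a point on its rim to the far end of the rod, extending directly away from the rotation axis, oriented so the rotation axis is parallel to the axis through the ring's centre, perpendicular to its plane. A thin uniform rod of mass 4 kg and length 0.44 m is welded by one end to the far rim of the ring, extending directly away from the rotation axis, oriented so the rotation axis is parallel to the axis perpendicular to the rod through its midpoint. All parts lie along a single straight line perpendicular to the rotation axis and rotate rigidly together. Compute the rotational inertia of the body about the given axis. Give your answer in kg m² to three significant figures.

12.0

Thin rod: I_cm = (1/12)ML² = (1/12)(1.3)(1)² = 0.10833 kg m²; centre at d = 0.5 m, so I = I_cm + Md² gives I = 0.10833 + (1.3)(0.5)² = 0.43333 kg m².
Thin ring: I_cm = MR² = (0.49)(0.21)² = 0.021609 kg m²; centre at d = 0.5 + 0.5 + 0.21 = 1.21 m, so I = I_cm + Md² gives I = 0.021609 + (0.49)(1.21)² = 0.73902 kg m².
Thin rod: I_cm = (1/12)ML² = (1/12)(4)(0.44)² = 0.064533 kg m²; centre at d = 0.5 + 0.5 + 0.21 + 0.21 + 0.22 = 1.64 m, so I = I_cm + Md² gives I = 0.064533 + (4)(1.64)² = 10.823 kg m².
Total I = 0.43333 + 0.73902 + 10.823 = 11.995 kg m².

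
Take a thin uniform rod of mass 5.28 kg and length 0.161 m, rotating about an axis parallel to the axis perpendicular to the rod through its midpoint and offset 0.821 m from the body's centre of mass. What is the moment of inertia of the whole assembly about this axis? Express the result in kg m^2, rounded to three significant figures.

3.57

I_cm = (1/12)ML² = (1/12)(5.28)(0.161)² = 0.011405 kg m^2; centre at d = 0.821 m, so I = I_cm + Md² gives I = 0.011405 + (5.28)(0.821)² = 3.5703 kg m^2.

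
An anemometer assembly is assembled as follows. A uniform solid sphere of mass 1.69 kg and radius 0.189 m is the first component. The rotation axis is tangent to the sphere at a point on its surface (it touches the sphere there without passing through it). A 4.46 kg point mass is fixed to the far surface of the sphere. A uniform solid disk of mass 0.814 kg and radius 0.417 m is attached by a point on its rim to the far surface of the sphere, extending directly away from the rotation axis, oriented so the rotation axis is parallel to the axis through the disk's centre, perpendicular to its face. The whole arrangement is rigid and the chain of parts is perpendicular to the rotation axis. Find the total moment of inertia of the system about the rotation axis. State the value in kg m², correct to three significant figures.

Solid sphere: I_cm = (2/5)MR² = (2/5)(1.69)(0.189)² = 0.024147 kg m²; centre at d = 0.189 m, so I = I_cm + Md² gives I = 0.024147 + (1.69)(0.189)² = 0.084516 kg m².
Point mass: I_cm = 0; centre at d = 0.189 + 0.189 = 0.378 m, so I = I_cm + Md² gives I = 0 + (4.46)(0.378)² = 0.63726 kg m².
Solid disk: I_cm = (1/2)MR² = (1/2)(0.814)(0.417)² = 0.070773 kg m²; centre at d = 0.189 + 0.189 + 0.417 = 0.795 m, so I = I_cm + Md² gives I = 0.070773 + (0.814)(0.795)² = 0.58524 kg m².
Total I = 0.084516 + 0.63726 + 0.58524 = 1.307 kg m².

1.31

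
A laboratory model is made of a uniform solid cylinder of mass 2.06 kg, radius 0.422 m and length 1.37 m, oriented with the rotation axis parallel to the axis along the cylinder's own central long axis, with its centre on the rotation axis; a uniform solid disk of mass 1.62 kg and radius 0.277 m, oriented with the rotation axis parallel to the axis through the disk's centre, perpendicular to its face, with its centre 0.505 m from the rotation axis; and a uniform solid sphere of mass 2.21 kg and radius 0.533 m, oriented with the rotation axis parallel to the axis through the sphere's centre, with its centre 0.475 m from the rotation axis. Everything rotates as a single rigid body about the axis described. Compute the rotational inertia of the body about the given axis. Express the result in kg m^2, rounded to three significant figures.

1.41

Solid cylinder: I_cm = (1/2)MR² = (1/2)(2.06)(0.422)² = 0.18343 kg m^2; axis through the centre, so I = 0.18343 kg m^2.
Solid disk: I_cm = (1/2)MR² = (1/2)(1.62)(0.277)² = 0.06215 kg m^2; centre at d = 0.505 m, so I = I_cm + Md² gives I = 0.06215 + (1.62)(0.505)² = 0.47529 kg m^2.
Solid sphere: I_cm = (2/5)MR² = (2/5)(2.21)(0.533)² = 0.25113 kg m^2; centre at d = 0.475 m, so I = I_cm + Md² gives I = 0.25113 + (2.21)(0.475)² = 0.74977 kg m^2.
Total I = 0.18343 + 0.47529 + 0.74977 = 1.4085 kg m^2.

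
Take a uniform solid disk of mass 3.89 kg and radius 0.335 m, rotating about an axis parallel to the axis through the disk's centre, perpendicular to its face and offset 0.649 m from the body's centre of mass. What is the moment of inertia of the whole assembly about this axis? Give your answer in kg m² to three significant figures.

I_cm = (1/2)MR² = (1/2)(3.89)(0.335)² = 0.21828 kg m²; centre at d = 0.649 m, so the parallel axis theorem gives I = 0.21828 + (3.89)(0.649)² = 1.8567 kg m².

1.86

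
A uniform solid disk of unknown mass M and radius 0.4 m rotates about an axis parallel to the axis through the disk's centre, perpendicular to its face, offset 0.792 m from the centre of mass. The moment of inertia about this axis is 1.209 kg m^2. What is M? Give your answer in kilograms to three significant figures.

1.71

I = I_cm + Md² = (1/2)MR² + Md² = M·[0.5·(0.4)² + (0.792)²] = M·0.70726.
So M = 1.209 / 0.70726 = 1.7094 kg.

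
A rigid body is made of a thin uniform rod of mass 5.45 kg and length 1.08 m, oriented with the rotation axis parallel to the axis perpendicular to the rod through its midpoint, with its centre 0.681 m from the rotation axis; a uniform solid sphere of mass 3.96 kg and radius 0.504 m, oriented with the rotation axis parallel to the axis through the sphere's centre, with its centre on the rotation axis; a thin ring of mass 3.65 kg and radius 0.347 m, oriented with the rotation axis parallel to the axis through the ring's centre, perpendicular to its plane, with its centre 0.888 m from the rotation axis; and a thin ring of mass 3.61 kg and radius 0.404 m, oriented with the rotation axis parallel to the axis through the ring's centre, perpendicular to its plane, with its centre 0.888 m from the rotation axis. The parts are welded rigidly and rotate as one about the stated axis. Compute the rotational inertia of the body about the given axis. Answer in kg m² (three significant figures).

Thin rod: I_cm = (1/12)ML² = (1/12)(5.45)(1.08)² = 0.52974 kg m²; centre at d = 0.681 m, so the parallel axis theorem gives I = 0.52974 + (5.45)(0.681)² = 3.0572 kg m².
Solid sphere: I_cm = (2/5)MR² = (2/5)(3.96)(0.504)² = 0.40236 kg m²; axis through the centre, so I = 0.40236 kg m².
Thin ring: I_cm = MR² = (3.65)(0.347)² = 0.43949 kg m²; centre at d = 0.888 m, so the parallel axis theorem gives I = 0.43949 + (3.65)(0.888)² = 3.3177 kg m².
Thin ring: I_cm = MR² = (3.61)(0.404)² = 0.58921 kg m²; centre at d = 0.888 m, so the parallel axis theorem gives I = 0.58921 + (3.61)(0.888)² = 3.4359 kg m².
Total I = 3.0572 + 0.40236 + 3.3177 + 3.4359 = 10.213 kg m².

10.2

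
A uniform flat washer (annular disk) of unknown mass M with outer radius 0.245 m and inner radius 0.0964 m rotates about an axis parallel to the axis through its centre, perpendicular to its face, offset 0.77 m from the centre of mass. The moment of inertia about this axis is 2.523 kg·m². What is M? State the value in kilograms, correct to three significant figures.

4.02

I = I_cm + Md² = (1/2)M(R²+r²) + Md² = M·[0.5·[(0.245)² + (0.0964)²] + (0.77)²] = M·0.62756.
So M = 2.523 / 0.62756 = 4.0203 kg.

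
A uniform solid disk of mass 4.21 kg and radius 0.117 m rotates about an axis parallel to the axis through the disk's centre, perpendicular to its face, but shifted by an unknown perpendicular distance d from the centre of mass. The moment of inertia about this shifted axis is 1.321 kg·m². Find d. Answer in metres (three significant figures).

About the centre-of-mass axis, I_cm = (1/2)MR² = (1/2)(4.21)(0.117)² = 0.028815 kg·m².
Parallel axis theorem: I = I_cm + Md², so Md² = 1.321 − 0.028815 = 1.2922 kg·m².
d = √(1.2922 / 4.21) = 0.55401 m.

0.554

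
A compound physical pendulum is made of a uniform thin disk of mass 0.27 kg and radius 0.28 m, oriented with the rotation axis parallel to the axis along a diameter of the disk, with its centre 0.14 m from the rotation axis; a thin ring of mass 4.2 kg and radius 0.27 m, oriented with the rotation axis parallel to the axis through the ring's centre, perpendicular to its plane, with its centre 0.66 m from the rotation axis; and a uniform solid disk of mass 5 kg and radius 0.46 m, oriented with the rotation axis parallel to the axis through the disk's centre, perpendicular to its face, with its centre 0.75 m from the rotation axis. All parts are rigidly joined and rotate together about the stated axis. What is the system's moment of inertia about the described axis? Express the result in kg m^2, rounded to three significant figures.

5.49

Thin disk: I_cm = (1/4)MR² = (1/4)(0.27)(0.28)² = 0.005292 kg m^2; centre at d = 0.14 m, so I = I_cm + Md² gives I = 0.005292 + (0.27)(0.14)² = 0.010584 kg m^2.
Thin ring: I_cm = MR² = (4.2)(0.27)² = 0.30618 kg m^2; centre at d = 0.66 m, so I = I_cm + Md² gives I = 0.30618 + (4.2)(0.66)² = 2.1357 kg m^2.
Solid disk: I_cm = (1/2)MR² = (1/2)(5)(0.46)² = 0.529 kg m^2; centre at d = 0.75 m, so I = I_cm + Md² gives I = 0.529 + (5)(0.75)² = 3.3415 kg m^2.
Total I = 0.010584 + 2.1357 + 3.3415 = 5.4878 kg m^2.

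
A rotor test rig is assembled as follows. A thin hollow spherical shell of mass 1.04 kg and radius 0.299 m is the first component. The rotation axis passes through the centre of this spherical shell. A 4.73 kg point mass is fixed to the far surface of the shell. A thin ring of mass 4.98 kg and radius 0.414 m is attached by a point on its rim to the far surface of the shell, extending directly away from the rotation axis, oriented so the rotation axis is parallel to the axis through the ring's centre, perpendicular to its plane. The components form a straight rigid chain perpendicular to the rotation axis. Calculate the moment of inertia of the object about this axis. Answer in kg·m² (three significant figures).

Spherical shell: I_cm = (2/3)MR² = (2/3)(1.04)(0.299)² = 0.061985 kg·m²; axis through the centre, so I = 0.061985 kg·m².
Point mass: I_cm = 0; centre at d = 0.299 m, so the parallel axis theorem gives I = 0 + (4.73)(0.299)² = 0.42287 kg·m².
Thin ring: I_cm = MR² = (4.98)(0.414)² = 0.85355 kg·m²; centre at d = 0.299 + 0.414 = 0.713 m, so the parallel axis theorem gives I = 0.85355 + (4.98)(0.713)² = 3.3852 kg·m².
Total I = 0.061985 + 0.42287 + 3.3852 = 3.8701 kg·m².

3.87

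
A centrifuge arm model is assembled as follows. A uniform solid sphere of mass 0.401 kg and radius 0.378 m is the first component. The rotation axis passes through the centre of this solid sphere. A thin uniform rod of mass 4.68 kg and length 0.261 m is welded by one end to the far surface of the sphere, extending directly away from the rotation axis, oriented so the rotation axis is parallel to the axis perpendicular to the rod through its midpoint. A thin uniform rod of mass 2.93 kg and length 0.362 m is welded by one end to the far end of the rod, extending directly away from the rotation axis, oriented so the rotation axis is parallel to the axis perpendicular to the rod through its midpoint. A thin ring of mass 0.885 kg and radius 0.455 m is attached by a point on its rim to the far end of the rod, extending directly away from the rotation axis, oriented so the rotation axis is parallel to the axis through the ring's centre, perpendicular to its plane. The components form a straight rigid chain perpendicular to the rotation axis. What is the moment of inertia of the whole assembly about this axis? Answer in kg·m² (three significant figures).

5.32

Solid sphere: I_cm = (2/5)MR² = (2/5)(0.401)(0.378)² = 0.022919 kg·m²; axis through the centre, so I = 0.022919 kg·m².
Thin rod: I_cm = (1/12)ML² = (1/12)(4.68)(0.261)² = 0.026567 kg·m²; centre at d = 0.378 + 0.1305 = 0.5085 m, so the parallel axis theorem gives I = 0.026567 + (4.68)(0.5085)² = 1.2367 kg·m².
Thin rod: I_cm = (1/12)ML² = (1/12)(2.93)(0.362)² = 0.031997 kg·m²; centre at d = 0.378 + 0.1305 + 0.1305 + 0.181 = 0.82 m, so the parallel axis theorem gives I = 0.031997 + (2.93)(0.82)² = 2.0021 kg·m².
Thin ring: I_cm = MR² = (0.885)(0.455)² = 0.18322 kg·m²; centre at d = 0.378 + 0.1305 + 0.1305 + 0.181 + 0.181 + 0.455 = 1.456 m, so the parallel axis theorem gives I = 0.18322 + (0.885)(1.456)² = 2.0594 kg·m².
Total I = 0.022919 + 1.2367 + 2.0021 + 2.0594 = 5.3211 kg·m².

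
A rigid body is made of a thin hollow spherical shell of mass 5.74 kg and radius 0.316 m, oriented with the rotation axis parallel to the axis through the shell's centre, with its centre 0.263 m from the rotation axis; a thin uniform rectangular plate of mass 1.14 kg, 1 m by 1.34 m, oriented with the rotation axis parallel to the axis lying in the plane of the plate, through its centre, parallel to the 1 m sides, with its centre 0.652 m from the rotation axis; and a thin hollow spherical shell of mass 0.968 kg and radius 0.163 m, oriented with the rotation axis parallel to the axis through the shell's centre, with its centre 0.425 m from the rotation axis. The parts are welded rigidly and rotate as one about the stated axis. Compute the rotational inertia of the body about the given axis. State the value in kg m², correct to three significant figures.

Spherical shell: I_cm = (2/3)MR² = (2/3)(5.74)(0.316)² = 0.38212 kg m²; centre at d = 0.263 m, so the parallel axis theorem gives I = 0.38212 + (5.74)(0.263)² = 0.77915 kg m².
Rectangular plate: I_cm = (1/12)Mb² = (1/12)(1.14)(1.34)² = 0.17058 kg m²; centre at d = 0.652 m, so the parallel axis theorem gives I = 0.17058 + (1.14)(0.652)² = 0.6552 kg m².
Spherical shell: I_cm = (2/3)MR² = (2/3)(0.968)(0.163)² = 0.017146 kg m²; centre at d = 0.425 m, so the parallel axis theorem gives I = 0.017146 + (0.968)(0.425)² = 0.19199 kg m².
Total I = 0.77915 + 0.6552 + 0.19199 = 1.6263 kg m².

1.63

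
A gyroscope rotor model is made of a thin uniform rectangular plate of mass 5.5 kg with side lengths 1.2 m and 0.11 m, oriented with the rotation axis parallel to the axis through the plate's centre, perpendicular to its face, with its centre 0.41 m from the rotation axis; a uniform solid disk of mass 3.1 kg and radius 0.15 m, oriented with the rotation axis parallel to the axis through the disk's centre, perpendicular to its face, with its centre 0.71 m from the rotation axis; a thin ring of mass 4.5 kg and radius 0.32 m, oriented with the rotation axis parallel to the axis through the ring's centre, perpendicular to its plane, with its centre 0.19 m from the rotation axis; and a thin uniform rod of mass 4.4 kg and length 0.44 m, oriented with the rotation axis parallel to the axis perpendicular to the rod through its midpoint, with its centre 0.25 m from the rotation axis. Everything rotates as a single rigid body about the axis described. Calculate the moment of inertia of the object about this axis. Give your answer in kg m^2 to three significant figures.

Rectangular plate: I_cm = (1/12)M(a²+b²) = (1/12)(5.5)[(1.2)² + (0.11)²] = 0.66555 kg m^2; centre at d = 0.41 m, so the parallel axis theorem gives I = 0.66555 + (5.5)(0.41)² = 1.5901 kg m^2.
Solid disk: I_cm = (1/2)MR² = (1/2)(3.1)(0.15)² = 0.034875 kg m^2; centre at d = 0.71 m, so the parallel axis theorem gives I = 0.034875 + (3.1)(0.71)² = 1.5976 kg m^2.
Thin ring: I_cm = MR² = (4.5)(0.32)² = 0.4608 kg m^2; centre at d = 0.19 m, so the parallel axis theorem gives I = 0.4608 + (4.5)(0.19)² = 0.62325 kg m^2.
Thin rod: I_cm = (1/12)ML² = (1/12)(4.4)(0.44)² = 0.070987 kg m^2; centre at d = 0.25 m, so the parallel axis theorem gives I = 0.070987 + (4.4)(0.25)² = 0.34599 kg m^2.
Total I = 1.5901 + 1.5976 + 0.62325 + 0.34599 = 4.1569 kg m^2.

4.16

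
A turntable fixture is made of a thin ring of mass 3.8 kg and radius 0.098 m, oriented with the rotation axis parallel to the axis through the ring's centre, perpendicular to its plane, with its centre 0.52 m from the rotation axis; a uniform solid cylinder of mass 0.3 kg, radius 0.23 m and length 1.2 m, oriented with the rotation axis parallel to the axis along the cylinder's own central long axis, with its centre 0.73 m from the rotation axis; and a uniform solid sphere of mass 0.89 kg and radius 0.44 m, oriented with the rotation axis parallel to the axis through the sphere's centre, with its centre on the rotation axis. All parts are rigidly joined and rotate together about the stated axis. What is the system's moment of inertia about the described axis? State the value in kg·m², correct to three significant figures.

1.30

Thin ring: I_cm = MR² = (3.8)(0.098)² = 0.036495 kg·m²; centre at d = 0.52 m, so I = I_cm + Md² gives I = 0.036495 + (3.8)(0.52)² = 1.064 kg·m².
Solid cylinder: I_cm = (1/2)MR² = (1/2)(0.3)(0.23)² = 0.007935 kg·m²; centre at d = 0.73 m, so I = I_cm + Md² gives I = 0.007935 + (0.3)(0.73)² = 0.1678 kg·m².
Solid sphere: I_cm = (2/5)MR² = (2/5)(0.89)(0.44)² = 0.068922 kg·m²; axis through the centre, so I = 0.068922 kg·m².
Total I = 1.064 + 0.1678 + 0.068922 = 1.3007 kg·m².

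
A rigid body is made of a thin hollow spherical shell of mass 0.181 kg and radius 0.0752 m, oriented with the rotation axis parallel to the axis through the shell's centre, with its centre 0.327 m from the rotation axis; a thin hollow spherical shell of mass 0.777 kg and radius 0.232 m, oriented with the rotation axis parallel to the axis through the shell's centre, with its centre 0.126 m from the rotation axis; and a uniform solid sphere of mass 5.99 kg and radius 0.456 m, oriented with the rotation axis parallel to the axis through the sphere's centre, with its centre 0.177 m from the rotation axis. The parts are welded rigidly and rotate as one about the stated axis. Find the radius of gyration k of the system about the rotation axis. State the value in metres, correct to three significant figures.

Spherical shell: I_cm = (2/3)MR² = (2/3)(0.181)(0.0752)² = 0.00068237 kg m^2; centre at d = 0.327 m, so the parallel axis theorem gives I = 0.00068237 + (0.181)(0.327)² = 0.020037 kg m^2.
Spherical shell: I_cm = (2/3)MR² = (2/3)(0.777)(0.232)² = 0.027881 kg m^2; centre at d = 0.126 m, so the parallel axis theorem gives I = 0.027881 + (0.777)(0.126)² = 0.040216 kg m^2.
Solid sphere: I_cm = (2/5)MR² = (2/5)(5.99)(0.456)² = 0.49821 kg m^2; centre at d = 0.177 m, so the parallel axis theorem gives I = 0.49821 + (5.99)(0.177)² = 0.68588 kg m^2.
Total I = 0.74613 kg m^2; total mass M = 6.948 kg.
k = √(I/M) = √(0.74613/6.948) = 0.3277 m.

0.328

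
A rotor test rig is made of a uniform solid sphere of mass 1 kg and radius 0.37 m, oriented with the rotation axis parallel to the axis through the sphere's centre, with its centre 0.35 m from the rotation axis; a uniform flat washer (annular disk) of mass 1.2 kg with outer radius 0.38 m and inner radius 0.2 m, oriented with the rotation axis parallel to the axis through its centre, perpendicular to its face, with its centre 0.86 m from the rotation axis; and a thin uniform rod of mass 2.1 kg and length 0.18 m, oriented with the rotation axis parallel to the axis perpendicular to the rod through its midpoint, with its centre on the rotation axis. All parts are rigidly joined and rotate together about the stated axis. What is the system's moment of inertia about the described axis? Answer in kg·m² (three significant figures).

1.18

Solid sphere: I_cm = (2/5)MR² = (2/5)(1)(0.37)² = 0.05476 kg·m²; centre at d = 0.35 m, so I = I_cm + Md² gives I = 0.05476 + (1)(0.35)² = 0.17726 kg·m².
Annular disk: I_cm = (1/2)M(R²+r²) = (1/2)(1.2)[(0.38)² + (0.2)²] = 0.11064 kg·m²; centre at d = 0.86 m, so I = I_cm + Md² gives I = 0.11064 + (1.2)(0.86)² = 0.99816 kg·m².
Thin rod: I_cm = (1/12)ML² = (1/12)(2.1)(0.18)² = 0.00567 kg·m²; axis through the centre, so I = 0.00567 kg·m².
Total I = 0.17726 + 0.99816 + 0.00567 = 1.1811 kg·m².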